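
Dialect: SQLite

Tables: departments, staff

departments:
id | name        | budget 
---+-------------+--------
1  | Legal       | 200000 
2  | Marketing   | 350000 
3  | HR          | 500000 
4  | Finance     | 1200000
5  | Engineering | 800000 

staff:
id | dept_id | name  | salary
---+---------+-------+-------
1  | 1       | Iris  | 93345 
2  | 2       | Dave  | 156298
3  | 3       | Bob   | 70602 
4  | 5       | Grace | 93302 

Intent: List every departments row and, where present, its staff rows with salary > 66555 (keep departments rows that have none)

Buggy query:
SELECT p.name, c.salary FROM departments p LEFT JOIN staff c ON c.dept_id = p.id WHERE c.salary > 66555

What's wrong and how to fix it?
Bug: A WHERE condition on the right-hand table after LEFT JOIN drops unmatched parents

Fix: Put 'c.salary > 66555' in the JOIN's ON clause instead of WHERE

Corrected query:
SELECT p.name, c.salary FROM departments p LEFT JOIN staff c ON c.dept_id = p.id AND c.salary > 66555

Result:
name        | salary
------------+-------
Legal       | 93345 
Marketing   | 156298
HR          | 70602 
Finance     | NULL  
Engineering | 93302 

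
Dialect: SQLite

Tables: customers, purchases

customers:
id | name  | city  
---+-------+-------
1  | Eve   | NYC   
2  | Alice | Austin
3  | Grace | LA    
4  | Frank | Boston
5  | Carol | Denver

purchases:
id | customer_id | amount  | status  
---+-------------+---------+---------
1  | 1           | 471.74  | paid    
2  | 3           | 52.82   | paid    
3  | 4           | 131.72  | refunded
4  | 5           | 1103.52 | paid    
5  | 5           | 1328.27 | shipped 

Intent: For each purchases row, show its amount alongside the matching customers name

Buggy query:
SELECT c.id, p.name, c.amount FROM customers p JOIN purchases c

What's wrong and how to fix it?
Bug: Missing join condition: each purchases row is matched to all customers rows instead of just its own

Fix: Specify the join condition linking the foreign key to the parent id

Corrected query:
SELECT c.id, p.name, c.amount FROM customers p JOIN purchases c ON c.customer_id = p.id

Result:
id | name  | amount 
---+-------+--------
1  | Eve   | 471.74 
2  | Grace | 52.82  
3  | Frank | 131.72 
4  | Carol | 1103.52
5  | Carol | 1328.27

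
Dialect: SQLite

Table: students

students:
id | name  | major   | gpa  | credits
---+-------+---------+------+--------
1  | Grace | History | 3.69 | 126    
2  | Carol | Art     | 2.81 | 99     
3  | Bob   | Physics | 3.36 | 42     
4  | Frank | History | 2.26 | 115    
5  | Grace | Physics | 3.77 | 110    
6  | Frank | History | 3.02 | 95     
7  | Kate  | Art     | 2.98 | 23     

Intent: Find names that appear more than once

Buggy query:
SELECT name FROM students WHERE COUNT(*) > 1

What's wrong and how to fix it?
Bug: WHERE can't reference COUNT(*); aggregates are computed after WHERE

Fix: Group first, then use HAVING for the count condition

Corrected query:
SELECT name FROM students GROUP BY name HAVING COUNT(*) > 1

Result:
name 
-----
Frank
Grace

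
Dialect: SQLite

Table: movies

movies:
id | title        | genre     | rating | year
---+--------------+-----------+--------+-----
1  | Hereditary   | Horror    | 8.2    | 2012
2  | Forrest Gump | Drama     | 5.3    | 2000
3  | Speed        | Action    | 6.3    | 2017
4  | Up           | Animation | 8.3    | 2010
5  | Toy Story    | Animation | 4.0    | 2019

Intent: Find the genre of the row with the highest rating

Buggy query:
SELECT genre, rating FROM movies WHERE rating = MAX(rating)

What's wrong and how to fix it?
Bug: WHERE is evaluated per row; an aggregate over the whole table isn't defined there

Fix: Use a subquery: WHERE rating = (SELECT MAX(rating) FROM movies)

Corrected query:
SELECT genre, rating FROM movies WHERE rating = (SELECT MAX(rating) FROM movies)

Result:
genre     | rating
----------+-------
Animation | 8.3   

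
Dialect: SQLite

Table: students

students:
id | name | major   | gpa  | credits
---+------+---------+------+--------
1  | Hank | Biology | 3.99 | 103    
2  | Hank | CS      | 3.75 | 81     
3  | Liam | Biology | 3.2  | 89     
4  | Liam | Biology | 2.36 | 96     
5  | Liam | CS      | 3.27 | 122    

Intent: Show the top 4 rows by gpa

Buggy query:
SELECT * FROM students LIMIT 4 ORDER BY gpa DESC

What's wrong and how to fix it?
Bug: LIMIT must come after ORDER BY

Fix: Swap the clauses: ORDER BY first, then LIMIT

Corrected query:
SELECT * FROM students ORDER BY gpa DESC LIMIT 4

Result:
id | name | major   | gpa  | credits
---+------+---------+------+--------
1  | Hank | Biology | 3.99 | 103    
2  | Hank | CS      | 3.75 | 81     
5  | Liam | CS      | 3.27 | 122    
3  | Liam | Biology | 3.2  | 89     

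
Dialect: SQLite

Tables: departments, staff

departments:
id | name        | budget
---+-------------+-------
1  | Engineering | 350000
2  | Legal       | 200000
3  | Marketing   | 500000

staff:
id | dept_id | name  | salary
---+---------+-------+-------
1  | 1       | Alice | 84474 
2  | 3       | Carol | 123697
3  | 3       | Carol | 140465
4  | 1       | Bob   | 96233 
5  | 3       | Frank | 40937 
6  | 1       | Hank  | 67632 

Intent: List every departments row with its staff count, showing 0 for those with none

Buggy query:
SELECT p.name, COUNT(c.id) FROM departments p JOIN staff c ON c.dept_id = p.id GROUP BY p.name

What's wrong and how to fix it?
Bug: INNER JOIN drops departments rows that have no matching staff rows

Fix: Use LEFT JOIN so parents without children still appear (COUNT(c.id) gives 0)

Corrected query:
SELECT p.name, COUNT(c.id) FROM departments p LEFT JOIN staff c ON c.dept_id = p.id GROUP BY p.name

Result:
name        | COUNT(c.id)
------------+------------
Engineering | 3          
Legal       | 0          
Marketing   | 3          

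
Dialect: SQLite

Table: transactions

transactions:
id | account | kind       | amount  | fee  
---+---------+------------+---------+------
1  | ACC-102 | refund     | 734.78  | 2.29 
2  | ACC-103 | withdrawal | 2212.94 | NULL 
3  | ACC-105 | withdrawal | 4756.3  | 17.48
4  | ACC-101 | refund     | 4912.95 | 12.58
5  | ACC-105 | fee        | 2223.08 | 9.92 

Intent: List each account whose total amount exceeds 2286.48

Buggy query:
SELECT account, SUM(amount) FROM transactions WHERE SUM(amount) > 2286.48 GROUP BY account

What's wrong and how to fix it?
Bug: Aggregate functions cannot appear in a WHERE clause

Fix: Use HAVING (which filters groups after aggregation) instead of WHERE

Corrected query:
SELECT account, SUM(amount) FROM transactions GROUP BY account HAVING SUM(amount) > 2286.48

Result:
account | SUM(amount)
--------+------------
ACC-101 | 4912.95    
ACC-105 | 6979.38    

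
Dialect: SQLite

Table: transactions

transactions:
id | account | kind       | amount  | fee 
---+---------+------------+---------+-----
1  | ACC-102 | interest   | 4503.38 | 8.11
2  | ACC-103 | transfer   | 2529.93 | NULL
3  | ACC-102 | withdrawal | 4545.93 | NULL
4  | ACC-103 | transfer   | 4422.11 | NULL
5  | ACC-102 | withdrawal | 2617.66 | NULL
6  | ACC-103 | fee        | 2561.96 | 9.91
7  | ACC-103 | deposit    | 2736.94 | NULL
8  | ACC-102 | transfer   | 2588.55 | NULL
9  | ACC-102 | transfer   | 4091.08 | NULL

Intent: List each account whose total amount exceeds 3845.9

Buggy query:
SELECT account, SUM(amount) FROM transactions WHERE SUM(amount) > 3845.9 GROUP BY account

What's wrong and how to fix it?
Bug: Aggregate functions cannot appear in a WHERE clause

Fix: Move the aggregate condition to a HAVING clause

Corrected query:
SELECT account, SUM(amount) FROM transactions GROUP BY account HAVING SUM(amount) > 3845.9

Result:
account | SUM(amount)
--------+------------
ACC-102 | 18346.6    
ACC-103 | 12250.94   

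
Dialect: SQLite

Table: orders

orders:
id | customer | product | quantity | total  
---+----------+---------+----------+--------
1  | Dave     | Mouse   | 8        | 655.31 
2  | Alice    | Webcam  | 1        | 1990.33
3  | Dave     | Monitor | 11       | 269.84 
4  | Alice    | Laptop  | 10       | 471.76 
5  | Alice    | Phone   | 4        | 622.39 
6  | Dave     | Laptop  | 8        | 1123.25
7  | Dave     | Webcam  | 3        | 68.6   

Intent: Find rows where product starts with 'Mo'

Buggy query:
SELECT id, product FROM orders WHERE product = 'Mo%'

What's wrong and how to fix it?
Bug: '=' compares the literal string including the % character; pattern matching needs LIKE

Fix: Use LIKE for wildcard pattern matching

Corrected query:
SELECT id, product FROM orders WHERE product LIKE 'Mo%'

Result:
id | product
---+--------
1  | Mouse  
3  | Monitor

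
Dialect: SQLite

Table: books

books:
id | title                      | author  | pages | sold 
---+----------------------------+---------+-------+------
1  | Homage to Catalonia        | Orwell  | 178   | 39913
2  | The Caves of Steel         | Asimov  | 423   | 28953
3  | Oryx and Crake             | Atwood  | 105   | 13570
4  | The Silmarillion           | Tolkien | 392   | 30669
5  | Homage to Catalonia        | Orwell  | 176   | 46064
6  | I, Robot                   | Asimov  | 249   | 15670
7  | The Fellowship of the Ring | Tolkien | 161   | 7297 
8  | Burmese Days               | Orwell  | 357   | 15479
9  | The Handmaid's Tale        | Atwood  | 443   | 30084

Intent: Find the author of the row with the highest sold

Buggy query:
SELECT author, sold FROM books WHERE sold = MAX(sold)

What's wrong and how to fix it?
Bug: MAX(sold) is an aggregate and cannot be used directly in WHERE

Fix: Use a subquery: WHERE sold = (SELECT MAX(sold) FROM books)

Corrected query:
SELECT author, sold FROM books WHERE sold = (SELECT MAX(sold) FROM books)

Result:
author | sold 
-------+------
Orwell | 46064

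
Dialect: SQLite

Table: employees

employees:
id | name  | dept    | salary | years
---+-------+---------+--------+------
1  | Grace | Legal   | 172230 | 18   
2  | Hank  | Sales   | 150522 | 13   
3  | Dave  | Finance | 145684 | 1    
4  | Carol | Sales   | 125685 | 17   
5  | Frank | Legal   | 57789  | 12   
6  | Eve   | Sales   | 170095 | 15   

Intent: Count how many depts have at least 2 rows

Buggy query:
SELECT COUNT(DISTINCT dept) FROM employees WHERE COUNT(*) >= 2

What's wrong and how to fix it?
Bug: COUNT(*) cannot appear in WHERE; the per-group count doesn't exist yet

Fix: Use a subquery that GROUPs and filters with HAVING, then count its rows

Corrected query:
SELECT COUNT(*) FROM (SELECT dept FROM employees GROUP BY dept HAVING COUNT(*) >= 2)

Result:
COUNT(*)
--------
2       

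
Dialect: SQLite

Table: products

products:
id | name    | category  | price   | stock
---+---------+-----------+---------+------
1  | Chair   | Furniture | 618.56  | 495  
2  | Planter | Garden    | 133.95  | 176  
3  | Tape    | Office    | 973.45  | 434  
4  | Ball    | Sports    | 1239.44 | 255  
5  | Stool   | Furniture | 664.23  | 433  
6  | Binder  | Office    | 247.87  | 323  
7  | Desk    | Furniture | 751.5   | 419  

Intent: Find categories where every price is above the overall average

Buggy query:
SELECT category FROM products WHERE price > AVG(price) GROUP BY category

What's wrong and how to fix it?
Bug: AVG() is an aggregate; it can't sit directly in WHERE

Fix: Use a subquery for AVG and a HAVING MIN(...) filter so the condition holds for every row in the group

Corrected query:
SELECT category FROM products GROUP BY category HAVING MIN(price) > (SELECT AVG(price) FROM products)

Result:
category
--------
Sports  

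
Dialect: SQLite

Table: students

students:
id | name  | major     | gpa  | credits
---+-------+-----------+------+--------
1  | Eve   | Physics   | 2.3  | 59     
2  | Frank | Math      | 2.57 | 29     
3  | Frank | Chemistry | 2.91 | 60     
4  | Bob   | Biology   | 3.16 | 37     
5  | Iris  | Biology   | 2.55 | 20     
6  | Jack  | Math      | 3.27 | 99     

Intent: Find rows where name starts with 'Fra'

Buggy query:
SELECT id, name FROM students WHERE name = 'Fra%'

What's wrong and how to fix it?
Bug: Wildcards only work with LIKE; '=' treats '%' as a literal character

Fix: Use LIKE for wildcard pattern matching

Corrected query:
SELECT id, name FROM students WHERE name LIKE 'Fra%'

Result:
id | name 
---+------
2  | Frank
3  | Frank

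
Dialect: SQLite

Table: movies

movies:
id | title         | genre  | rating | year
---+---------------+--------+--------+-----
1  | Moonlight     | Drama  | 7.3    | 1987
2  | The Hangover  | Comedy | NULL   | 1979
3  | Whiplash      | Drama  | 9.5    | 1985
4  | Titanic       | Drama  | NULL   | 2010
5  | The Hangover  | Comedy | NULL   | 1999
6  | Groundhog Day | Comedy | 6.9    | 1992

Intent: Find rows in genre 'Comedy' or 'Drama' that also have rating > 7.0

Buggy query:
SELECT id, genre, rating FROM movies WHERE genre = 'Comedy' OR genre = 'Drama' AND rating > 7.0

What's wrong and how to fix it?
Bug: AND binds tighter than OR, so this parses as genre = 'Comedy' OR (genre = 'Drama' AND rating > 7.0)

Fix: Group the OR with parentheses (or use IN), then AND the threshold

Corrected query:
SELECT id, genre, rating FROM movies WHERE (genre = 'Comedy' OR genre = 'Drama') AND rating > 7.0

Result:
id | genre | rating
---+-------+-------
1  | Drama | 7.3   
3  | Drama | 9.5   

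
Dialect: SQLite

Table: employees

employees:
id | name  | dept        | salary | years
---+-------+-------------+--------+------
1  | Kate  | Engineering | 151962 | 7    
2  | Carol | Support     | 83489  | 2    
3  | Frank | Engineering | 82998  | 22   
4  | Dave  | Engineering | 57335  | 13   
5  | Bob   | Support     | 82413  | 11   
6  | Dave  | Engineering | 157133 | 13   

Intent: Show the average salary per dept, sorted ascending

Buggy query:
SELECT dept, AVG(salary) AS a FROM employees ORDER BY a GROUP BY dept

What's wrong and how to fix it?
Bug: GROUP BY must precede ORDER BY

Fix: Move ORDER BY to the end, after GROUP BY

Corrected query:
SELECT dept, AVG(salary) AS a FROM employees GROUP BY dept ORDER BY a

Result:
dept        | a     
------------+-------
Support     | 82951 
Engineering | 112357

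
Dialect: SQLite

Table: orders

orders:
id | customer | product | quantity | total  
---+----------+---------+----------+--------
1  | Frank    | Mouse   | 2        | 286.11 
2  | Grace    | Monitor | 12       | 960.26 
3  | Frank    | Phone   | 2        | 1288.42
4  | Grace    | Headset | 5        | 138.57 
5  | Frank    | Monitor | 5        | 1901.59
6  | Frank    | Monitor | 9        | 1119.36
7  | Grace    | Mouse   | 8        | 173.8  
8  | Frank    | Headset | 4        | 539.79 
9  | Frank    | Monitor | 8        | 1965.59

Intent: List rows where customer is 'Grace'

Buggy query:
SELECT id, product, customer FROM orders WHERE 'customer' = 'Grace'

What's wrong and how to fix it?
Bug: Single quotes denote string literals in SQL; the column name is being compared as a constant string

Fix: Remove the quotes around the column name (or use double quotes for an identifier)

Corrected query:
SELECT id, product, customer FROM orders WHERE customer = 'Grace'

Result:
id | product | customer
---+---------+---------
2  | Monitor | Grace   
4  | Headset | Grace   
7  | Mouse   | Grace   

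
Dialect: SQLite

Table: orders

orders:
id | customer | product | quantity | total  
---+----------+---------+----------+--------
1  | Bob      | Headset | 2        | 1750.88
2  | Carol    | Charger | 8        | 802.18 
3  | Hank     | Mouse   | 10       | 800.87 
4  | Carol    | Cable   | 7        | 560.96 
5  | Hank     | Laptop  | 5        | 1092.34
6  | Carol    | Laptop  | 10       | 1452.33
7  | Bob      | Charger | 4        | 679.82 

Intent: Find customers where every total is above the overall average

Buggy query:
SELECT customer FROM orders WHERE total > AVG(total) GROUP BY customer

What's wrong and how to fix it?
Bug: WHERE evaluates per row before aggregation, so AVG() is unavailable

Fix: Use a subquery for AVG and a HAVING MIN(...) filter so the condition holds for every row in the group

Corrected query:
SELECT customer FROM orders GROUP BY customer HAVING MIN(total) > (SELECT AVG(total) FROM orders)

Result:
(no rows)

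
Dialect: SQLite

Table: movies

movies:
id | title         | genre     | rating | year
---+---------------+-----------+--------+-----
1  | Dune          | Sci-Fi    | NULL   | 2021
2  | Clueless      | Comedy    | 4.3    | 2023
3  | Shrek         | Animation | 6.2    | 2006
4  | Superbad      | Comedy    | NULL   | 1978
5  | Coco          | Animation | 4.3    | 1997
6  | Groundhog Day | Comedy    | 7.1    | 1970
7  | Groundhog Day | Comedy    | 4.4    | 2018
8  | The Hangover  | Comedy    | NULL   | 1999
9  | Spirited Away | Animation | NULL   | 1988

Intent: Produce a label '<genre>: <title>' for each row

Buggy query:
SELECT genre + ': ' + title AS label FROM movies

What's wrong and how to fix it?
Bug: '+' is numeric addition; on text columns SQLite converts them to 0 instead of concatenating

Fix: Use the || operator for string concatenation

Corrected query:
SELECT genre || ': ' || title AS label FROM movies

Result:
label                   
------------------------
Sci-Fi: Dune            
Comedy: Clueless        
Animation: Shrek        
Comedy: Superbad        
Animation: Coco         
Comedy: Groundhog Day   
Comedy: Groundhog Day   
Comedy: The Hangover    
Animation: Spirited Away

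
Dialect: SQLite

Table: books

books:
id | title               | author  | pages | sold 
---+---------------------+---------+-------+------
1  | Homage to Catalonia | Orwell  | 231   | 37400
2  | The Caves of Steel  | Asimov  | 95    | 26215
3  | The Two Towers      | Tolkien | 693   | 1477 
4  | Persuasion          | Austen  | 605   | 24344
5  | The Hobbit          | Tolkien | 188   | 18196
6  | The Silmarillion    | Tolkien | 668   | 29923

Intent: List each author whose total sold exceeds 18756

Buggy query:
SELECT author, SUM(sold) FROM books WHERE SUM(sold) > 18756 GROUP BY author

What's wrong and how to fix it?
Bug: WHERE runs before GROUP BY, so aggregates aren't available there

Fix: Use HAVING (which filters groups after aggregation) instead of WHERE

Corrected query:
SELECT author, SUM(sold) FROM books GROUP BY author HAVING SUM(sold) > 18756

Result:
author  | SUM(sold)
--------+----------
Asimov  | 26215    
Austen  | 24344    
Orwell  | 37400    
Tolkien | 49596    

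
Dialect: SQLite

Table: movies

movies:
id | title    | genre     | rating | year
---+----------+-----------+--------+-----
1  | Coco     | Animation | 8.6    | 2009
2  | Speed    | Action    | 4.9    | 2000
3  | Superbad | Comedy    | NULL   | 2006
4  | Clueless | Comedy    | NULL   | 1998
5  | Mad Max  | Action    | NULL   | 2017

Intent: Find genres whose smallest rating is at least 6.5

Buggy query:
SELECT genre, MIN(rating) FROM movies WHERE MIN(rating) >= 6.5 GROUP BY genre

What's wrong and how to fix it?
Bug: Aggregates like MIN are computed per group after WHERE runs

Fix: Use HAVING for the per-group MIN condition

Corrected query:
SELECT genre, MIN(rating) FROM movies GROUP BY genre HAVING MIN(rating) >= 6.5

Result:
genre     | MIN(rating)
----------+------------
Animation | 8.6        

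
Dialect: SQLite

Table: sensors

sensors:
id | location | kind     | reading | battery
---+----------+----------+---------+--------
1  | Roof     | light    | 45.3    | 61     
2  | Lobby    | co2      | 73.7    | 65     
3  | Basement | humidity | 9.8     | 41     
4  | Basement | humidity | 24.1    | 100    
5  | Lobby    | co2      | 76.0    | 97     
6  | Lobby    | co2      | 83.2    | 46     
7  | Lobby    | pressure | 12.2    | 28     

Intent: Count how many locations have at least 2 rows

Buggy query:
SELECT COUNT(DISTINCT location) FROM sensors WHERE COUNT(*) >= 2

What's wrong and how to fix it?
Bug: COUNT(*) cannot appear in WHERE; the per-group count doesn't exist yet

Fix: Group first with HAVING COUNT(*) >= 2, then COUNT the resulting groups

Corrected query:
SELECT COUNT(*) FROM (SELECT location FROM sensors GROUP BY location HAVING COUNT(*) >= 2)

Result:
COUNT(*)
--------
2       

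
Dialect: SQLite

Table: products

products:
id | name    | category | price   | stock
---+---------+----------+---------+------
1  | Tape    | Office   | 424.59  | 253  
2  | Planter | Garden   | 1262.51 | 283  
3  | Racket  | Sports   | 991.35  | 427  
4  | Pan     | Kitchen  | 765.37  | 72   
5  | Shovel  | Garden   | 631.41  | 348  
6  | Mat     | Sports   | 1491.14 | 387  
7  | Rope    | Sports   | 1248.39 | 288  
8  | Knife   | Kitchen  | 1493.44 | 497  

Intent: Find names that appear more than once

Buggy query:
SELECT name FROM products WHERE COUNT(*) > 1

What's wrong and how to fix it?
Bug: WHERE can't reference COUNT(*); aggregates are computed after WHERE

Fix: Group first, then use HAVING for the count condition

Corrected query:
SELECT name FROM products GROUP BY name HAVING COUNT(*) > 1

Result:
(no rows)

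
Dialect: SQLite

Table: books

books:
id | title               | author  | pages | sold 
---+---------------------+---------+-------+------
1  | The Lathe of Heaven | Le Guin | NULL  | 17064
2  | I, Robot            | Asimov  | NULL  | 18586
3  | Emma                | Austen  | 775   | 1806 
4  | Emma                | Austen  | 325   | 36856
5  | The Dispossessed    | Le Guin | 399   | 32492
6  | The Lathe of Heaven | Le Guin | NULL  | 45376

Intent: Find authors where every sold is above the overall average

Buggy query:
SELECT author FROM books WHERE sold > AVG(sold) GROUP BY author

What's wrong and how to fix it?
Bug: AVG() is an aggregate; it can't sit directly in WHERE

Fix: Use a subquery for AVG and a HAVING MIN(...) filter so the condition holds for every row in the group

Corrected query:
SELECT author FROM books GROUP BY author HAVING MIN(sold) > (SELECT AVG(sold) FROM books)

Result:
(no rows)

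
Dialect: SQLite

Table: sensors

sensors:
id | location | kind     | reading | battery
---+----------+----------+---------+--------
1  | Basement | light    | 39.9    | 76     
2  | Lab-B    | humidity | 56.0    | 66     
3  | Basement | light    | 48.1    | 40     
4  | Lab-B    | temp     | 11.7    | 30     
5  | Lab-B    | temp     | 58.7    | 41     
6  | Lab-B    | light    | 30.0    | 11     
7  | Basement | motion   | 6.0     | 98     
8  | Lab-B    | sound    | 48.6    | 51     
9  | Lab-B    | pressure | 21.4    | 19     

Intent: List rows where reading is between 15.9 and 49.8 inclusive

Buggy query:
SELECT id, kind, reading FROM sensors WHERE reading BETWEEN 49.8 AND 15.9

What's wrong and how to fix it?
Bug: The bounds are reversed; BETWEEN a AND b requires a <= b to match anything

Fix: Write BETWEEN 15.9 AND 49.8

Corrected query:
SELECT id, kind, reading FROM sensors WHERE reading BETWEEN 15.9 AND 49.8

Result:
id | kind     | reading
---+----------+--------
1  | light    | 39.9   
3  | light    | 48.1   
6  | light    | 30     
8  | sound    | 48.6   
9  | pressure | 21.4   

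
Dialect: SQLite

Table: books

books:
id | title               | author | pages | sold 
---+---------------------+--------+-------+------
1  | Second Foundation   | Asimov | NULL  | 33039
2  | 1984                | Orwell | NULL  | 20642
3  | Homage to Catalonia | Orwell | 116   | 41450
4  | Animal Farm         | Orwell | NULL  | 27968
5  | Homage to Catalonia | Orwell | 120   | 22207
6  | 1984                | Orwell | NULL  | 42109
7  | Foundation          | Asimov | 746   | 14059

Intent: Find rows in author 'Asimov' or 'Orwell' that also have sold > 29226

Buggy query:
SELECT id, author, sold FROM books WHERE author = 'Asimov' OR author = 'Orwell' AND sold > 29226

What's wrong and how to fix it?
Bug: AND binds tighter than OR, so this parses as author = 'Asimov' OR (author = 'Orwell' AND sold > 29226)

Fix: Group the OR with parentheses (or use IN), then AND the threshold

Corrected query:
SELECT id, author, sold FROM books WHERE (author = 'Asimov' OR author = 'Orwell') AND sold > 29226

Result:
id | author | sold 
---+--------+------
1  | Asimov | 33039
3  | Orwell | 41450
6  | Orwell | 42109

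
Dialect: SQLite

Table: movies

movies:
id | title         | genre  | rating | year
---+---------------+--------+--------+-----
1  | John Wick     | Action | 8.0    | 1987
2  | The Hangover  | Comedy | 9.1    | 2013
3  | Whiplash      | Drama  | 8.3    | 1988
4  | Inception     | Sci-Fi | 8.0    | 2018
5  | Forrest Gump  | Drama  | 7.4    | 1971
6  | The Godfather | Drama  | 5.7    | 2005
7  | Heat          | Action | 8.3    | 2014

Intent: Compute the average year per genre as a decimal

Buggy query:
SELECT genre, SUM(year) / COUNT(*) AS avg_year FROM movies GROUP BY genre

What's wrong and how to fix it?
Bug: Both operands are integers, so '/' performs integer division and truncates

Fix: Cast one side to REAL so the division keeps the fractional part

Corrected query:
SELECT genre, SUM(year) * 1.0 / COUNT(*) AS avg_year FROM movies GROUP BY genre

Result:
genre  | avg_year
-------+---------
Action | 2000.5  
Comedy | 2013    
Drama  | 1988    
Sci-Fi | 2018    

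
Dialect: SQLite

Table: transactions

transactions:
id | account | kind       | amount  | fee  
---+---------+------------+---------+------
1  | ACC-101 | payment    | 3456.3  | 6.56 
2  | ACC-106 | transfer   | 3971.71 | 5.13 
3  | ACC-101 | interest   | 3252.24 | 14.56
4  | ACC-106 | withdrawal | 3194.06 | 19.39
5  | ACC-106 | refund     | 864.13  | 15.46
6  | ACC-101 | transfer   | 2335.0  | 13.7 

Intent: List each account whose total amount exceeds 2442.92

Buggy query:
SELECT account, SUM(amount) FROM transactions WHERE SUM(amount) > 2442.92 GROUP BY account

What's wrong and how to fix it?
Bug: SUM(amount) is an aggregate, but WHERE filters rows before aggregation

Fix: Use HAVING (which filters groups after aggregation) instead of WHERE

Corrected query:
SELECT account, SUM(amount) FROM transactions GROUP BY account HAVING SUM(amount) > 2442.92

Result:
account | SUM(amount)
--------+------------
ACC-101 | 9043.54    
ACC-106 | 8029.9     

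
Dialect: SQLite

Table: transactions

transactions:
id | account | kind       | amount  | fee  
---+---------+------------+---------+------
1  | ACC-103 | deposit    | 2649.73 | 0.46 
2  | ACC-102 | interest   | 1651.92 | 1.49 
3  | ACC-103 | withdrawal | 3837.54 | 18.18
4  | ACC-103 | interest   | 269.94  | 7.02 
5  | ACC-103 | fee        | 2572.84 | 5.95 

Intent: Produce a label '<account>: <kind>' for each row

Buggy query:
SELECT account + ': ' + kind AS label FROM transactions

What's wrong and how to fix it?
Bug: '+' is numeric addition; on text columns SQLite converts them to 0 instead of concatenating

Fix: Replace + with || to concatenate text

Corrected query:
SELECT account || ': ' || kind AS label FROM transactions

Result:
label              
-------------------
ACC-103: deposit   
ACC-102: interest  
ACC-103: withdrawal
ACC-103: interest  
ACC-103: fee       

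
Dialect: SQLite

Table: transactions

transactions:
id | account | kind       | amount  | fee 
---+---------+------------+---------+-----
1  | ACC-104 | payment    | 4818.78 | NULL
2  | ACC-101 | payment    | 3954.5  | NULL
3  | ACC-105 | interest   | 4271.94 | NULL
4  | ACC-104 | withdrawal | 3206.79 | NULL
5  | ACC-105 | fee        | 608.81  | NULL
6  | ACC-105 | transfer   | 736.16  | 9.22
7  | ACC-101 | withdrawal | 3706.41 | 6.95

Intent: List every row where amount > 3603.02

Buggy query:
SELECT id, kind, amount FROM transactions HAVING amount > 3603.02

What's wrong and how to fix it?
Bug: This is a non-aggregate query (no GROUP BY, no aggregates), so in SQLite the HAVING clause is invalid here; a row-level condition belongs in WHERE

Fix: Replace HAVING with WHERE since the condition applies to individual rows

Corrected query:
SELECT id, kind, amount FROM transactions WHERE amount > 3603.02

Result:
id | kind       | amount 
---+------------+--------
1  | payment    | 4818.78
2  | payment    | 3954.5 
3  | interest   | 4271.94
7  | withdrawal | 3706.41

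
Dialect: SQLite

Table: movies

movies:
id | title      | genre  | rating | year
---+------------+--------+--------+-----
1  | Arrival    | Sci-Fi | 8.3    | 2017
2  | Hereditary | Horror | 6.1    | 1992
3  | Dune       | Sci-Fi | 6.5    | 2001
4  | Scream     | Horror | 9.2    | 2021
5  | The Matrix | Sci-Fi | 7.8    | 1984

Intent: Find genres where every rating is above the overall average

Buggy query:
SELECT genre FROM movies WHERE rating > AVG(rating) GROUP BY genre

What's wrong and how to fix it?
Bug: WHERE evaluates per row before aggregation, so AVG() is unavailable

Fix: Use a subquery for AVG and a HAVING MIN(...) filter so the condition holds for every row in the group

Corrected query:
SELECT genre FROM movies GROUP BY genre HAVING MIN(rating) > (SELECT AVG(rating) FROM movies)

Result:
(no rows)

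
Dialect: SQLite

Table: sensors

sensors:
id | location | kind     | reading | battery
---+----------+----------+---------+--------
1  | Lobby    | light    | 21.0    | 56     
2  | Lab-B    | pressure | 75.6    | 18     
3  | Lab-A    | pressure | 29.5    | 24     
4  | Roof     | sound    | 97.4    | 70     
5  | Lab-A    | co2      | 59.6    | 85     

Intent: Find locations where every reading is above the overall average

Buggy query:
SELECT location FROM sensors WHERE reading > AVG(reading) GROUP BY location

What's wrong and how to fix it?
Bug: WHERE evaluates per row before aggregation, so AVG() is unavailable

Fix: Use a subquery for AVG and a HAVING MIN(...) filter so the condition holds for every row in the group

Corrected query:
SELECT location FROM sensors GROUP BY location HAVING MIN(reading) > (SELECT AVG(reading) FROM sensors)

Result:
location
--------
Lab-B   
Roof    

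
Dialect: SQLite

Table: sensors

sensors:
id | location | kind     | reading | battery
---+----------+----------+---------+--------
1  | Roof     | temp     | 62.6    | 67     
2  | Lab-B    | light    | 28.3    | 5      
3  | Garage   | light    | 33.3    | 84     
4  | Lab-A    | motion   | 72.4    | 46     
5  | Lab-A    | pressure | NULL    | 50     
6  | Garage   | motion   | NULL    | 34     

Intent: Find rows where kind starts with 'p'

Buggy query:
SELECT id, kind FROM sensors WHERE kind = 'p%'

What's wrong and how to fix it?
Bug: '=' compares the literal string including the % character; pattern matching needs LIKE

Fix: Replace '=' with LIKE so 'p%' is treated as a pattern

Corrected query:
SELECT id, kind FROM sensors WHERE kind LIKE 'p%'

Result:
id | kind    
---+---------
5  | pressure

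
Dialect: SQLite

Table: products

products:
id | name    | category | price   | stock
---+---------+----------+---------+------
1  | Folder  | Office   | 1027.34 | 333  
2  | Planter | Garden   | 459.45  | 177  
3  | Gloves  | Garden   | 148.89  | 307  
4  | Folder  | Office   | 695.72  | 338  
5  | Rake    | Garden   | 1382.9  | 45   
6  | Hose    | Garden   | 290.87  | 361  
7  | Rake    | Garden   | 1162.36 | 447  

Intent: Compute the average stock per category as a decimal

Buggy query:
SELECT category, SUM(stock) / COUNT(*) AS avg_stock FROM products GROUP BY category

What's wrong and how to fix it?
Bug: SUM(stock) and COUNT(*) are both integers; the division truncates the fractional part

Fix: Cast one side to REAL so the division keeps the fractional part

Corrected query:
SELECT category, SUM(stock) * 1.0 / COUNT(*) AS avg_stock FROM products GROUP BY category

Result:
category | avg_stock
---------+----------
Garden   | 267.4    
Office   | 335.5    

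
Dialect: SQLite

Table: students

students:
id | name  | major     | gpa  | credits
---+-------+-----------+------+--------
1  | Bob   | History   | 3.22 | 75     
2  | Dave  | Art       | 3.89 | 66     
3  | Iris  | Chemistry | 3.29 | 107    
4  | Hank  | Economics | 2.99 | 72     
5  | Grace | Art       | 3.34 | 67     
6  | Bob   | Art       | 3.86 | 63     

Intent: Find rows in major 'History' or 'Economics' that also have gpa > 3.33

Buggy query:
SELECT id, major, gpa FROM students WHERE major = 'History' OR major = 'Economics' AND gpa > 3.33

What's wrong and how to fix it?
Bug: Without parentheses, AND is evaluated before OR, so the gpa filter only applies to the 'Economics' branch

Fix: Group the OR with parentheses (or use IN), then AND the threshold

Corrected query:
SELECT id, major, gpa FROM students WHERE (major = 'History' OR major = 'Economics') AND gpa > 3.33

Result:
(no rows)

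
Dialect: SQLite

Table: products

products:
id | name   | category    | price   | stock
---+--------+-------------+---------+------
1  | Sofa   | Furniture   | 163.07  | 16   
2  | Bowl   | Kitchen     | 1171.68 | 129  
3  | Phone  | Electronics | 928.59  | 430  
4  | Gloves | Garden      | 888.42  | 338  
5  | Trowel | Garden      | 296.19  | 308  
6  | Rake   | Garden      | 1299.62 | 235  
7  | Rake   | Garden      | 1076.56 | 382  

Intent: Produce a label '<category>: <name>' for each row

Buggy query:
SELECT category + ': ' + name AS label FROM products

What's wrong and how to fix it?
Bug: SQLite uses || for string concatenation; + coerces text to numbers (yielding 0)

Fix: Replace + with || to concatenate text

Corrected query:
SELECT category || ': ' || name AS label FROM products

Result:
label             
------------------
Furniture: Sofa   
Kitchen: Bowl     
Electronics: Phone
Garden: Gloves    
Garden: Trowel    
Garden: Rake      
Garden: Rake      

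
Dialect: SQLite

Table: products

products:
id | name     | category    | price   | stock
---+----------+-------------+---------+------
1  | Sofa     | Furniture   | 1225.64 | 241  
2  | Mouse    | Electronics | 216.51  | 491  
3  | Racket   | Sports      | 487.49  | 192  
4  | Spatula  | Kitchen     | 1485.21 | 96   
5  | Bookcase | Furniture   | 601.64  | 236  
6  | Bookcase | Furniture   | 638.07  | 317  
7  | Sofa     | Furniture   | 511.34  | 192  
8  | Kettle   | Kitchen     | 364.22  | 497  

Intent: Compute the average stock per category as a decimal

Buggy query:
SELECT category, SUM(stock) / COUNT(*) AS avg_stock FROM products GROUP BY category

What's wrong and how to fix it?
Bug: SUM(stock) and COUNT(*) are both integers; the division truncates the fractional part

Fix: Multiply by 1.0 (or CAST to REAL) to force floating-point division

Corrected query:
SELECT category, SUM(stock) * 1.0 / COUNT(*) AS avg_stock FROM products GROUP BY category

Result:
category    | avg_stock
------------+----------
Electronics | 491      
Furniture   | 246.5    
Kitchen     | 296.5    
Sports      | 192      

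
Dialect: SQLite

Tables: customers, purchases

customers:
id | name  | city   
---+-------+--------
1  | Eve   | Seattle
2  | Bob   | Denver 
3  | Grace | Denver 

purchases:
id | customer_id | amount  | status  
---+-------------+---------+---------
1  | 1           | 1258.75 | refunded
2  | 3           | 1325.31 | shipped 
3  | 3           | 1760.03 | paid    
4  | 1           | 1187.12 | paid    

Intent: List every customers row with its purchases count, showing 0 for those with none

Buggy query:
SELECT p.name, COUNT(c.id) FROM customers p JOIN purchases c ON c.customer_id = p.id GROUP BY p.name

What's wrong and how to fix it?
Bug: An inner join excludes parents with zero children

Fix: Use LEFT JOIN so parents without children still appear (COUNT(c.id) gives 0)

Corrected query:
SELECT p.name, COUNT(c.id) FROM customers p LEFT JOIN purchases c ON c.customer_id = p.id GROUP BY p.name

Result:
name  | COUNT(c.id)
------+------------
Bob   | 0          
Eve   | 2          
Grace | 2          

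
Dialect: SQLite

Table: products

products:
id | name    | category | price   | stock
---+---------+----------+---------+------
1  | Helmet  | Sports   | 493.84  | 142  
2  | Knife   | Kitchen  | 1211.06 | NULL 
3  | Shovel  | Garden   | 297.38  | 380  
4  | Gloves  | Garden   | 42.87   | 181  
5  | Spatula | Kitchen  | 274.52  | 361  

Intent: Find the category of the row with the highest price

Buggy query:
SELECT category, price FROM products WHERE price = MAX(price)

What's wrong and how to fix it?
Bug: WHERE is evaluated per row; an aggregate over the whole table isn't defined there

Fix: Use a subquery: WHERE price = (SELECT MAX(price) FROM products)

Corrected query:
SELECT category, price FROM products WHERE price = (SELECT MAX(price) FROM products)

Result:
category | price  
---------+--------
Kitchen  | 1211.06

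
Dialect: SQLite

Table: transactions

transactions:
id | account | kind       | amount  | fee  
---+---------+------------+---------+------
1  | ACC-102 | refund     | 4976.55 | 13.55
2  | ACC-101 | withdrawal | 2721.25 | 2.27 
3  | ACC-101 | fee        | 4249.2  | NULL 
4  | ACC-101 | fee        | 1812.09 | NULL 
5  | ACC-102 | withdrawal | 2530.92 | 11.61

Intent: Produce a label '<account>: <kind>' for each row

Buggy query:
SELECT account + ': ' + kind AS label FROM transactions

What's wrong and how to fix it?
Bug: '+' is numeric addition; on text columns SQLite converts them to 0 instead of concatenating

Fix: Replace + with || to concatenate text

Corrected query:
SELECT account || ': ' || kind AS label FROM transactions

Result:
label              
-------------------
ACC-102: refund    
ACC-101: withdrawal
ACC-101: fee       
ACC-101: fee       
ACC-102: withdrawal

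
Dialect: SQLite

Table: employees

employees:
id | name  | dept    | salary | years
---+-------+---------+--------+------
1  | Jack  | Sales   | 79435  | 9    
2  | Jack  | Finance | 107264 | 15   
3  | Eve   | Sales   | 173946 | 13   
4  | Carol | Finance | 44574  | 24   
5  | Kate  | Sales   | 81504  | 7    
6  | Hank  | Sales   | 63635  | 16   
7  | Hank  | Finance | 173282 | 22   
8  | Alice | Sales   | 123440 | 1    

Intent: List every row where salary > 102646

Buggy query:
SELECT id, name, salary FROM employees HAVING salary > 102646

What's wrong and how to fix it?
Bug: This is a non-aggregate query (no GROUP BY, no aggregates), so in SQLite the HAVING clause is invalid here; a row-level condition belongs in WHERE

Fix: Use WHERE for row-level filtering

Corrected query:
SELECT id, name, salary FROM employees WHERE salary > 102646

Result:
id | name  | salary
---+-------+-------
2  | Jack  | 107264
3  | Eve   | 173946
7  | Hank  | 173282
8  | Alice | 123440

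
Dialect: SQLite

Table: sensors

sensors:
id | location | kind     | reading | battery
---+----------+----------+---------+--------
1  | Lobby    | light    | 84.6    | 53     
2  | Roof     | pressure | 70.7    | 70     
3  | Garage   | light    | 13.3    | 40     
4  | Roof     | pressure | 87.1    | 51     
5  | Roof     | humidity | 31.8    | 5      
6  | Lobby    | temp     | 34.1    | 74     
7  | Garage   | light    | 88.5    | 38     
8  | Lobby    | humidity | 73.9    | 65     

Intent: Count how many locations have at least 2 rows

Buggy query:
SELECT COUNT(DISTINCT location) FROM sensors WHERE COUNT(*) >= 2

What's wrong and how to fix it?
Bug: COUNT(*) cannot appear in WHERE; the per-group count doesn't exist yet

Fix: Use a subquery that GROUPs and filters with HAVING, then count its rows

Corrected query:
SELECT COUNT(*) FROM (SELECT location FROM sensors GROUP BY location HAVING COUNT(*) >= 2)

Result:
COUNT(*)
--------
3       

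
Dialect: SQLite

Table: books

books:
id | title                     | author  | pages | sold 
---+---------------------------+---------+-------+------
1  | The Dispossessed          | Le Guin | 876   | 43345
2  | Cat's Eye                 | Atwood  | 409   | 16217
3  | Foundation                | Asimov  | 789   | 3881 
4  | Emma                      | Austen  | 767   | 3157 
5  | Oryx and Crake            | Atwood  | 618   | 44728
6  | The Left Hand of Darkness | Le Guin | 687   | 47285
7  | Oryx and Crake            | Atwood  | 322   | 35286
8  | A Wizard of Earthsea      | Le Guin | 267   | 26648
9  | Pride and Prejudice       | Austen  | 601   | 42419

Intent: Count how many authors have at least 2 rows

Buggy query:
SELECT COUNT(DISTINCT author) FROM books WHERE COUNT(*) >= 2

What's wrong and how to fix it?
Bug: WHERE filters individual rows, not groups, so a group-level COUNT is invalid there

Fix: Use a subquery that GROUPs and filters with HAVING, then count its rows

Corrected query:
SELECT COUNT(*) FROM (SELECT author FROM books GROUP BY author HAVING COUNT(*) >= 2)

Result:
COUNT(*)
--------
3       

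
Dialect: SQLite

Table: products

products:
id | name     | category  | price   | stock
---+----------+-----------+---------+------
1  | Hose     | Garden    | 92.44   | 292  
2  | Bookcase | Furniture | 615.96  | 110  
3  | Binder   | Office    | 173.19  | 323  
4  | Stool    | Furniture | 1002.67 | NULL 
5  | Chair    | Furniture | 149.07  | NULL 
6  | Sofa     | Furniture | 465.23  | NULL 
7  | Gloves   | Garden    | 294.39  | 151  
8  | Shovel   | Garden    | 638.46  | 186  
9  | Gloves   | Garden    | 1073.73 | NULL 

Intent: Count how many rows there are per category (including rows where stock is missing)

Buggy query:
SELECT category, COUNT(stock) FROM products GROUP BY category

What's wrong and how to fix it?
Bug: COUNT(stock) skips NULLs, so groups with missing stock are undercounted

Fix: Replace COUNT(stock) with COUNT(*)

Corrected query:
SELECT category, COUNT(*) FROM products GROUP BY category

Result:
category  | COUNT(*)
----------+---------
Furniture | 4       
Garden    | 4       
Office    | 1       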